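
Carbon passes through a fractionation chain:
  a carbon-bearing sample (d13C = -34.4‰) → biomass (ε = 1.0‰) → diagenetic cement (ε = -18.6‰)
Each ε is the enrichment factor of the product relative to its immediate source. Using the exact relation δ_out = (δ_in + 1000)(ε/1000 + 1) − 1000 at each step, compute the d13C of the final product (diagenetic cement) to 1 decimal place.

step 1: δ = (-34.40 + 1000)·(1.0/1000 + 1) − 1000 = -33.43‰
step 2: δ = (-33.43 + 1000)·(-18.6/1000 + 1) − 1000 = -51.41‰

-51.4‰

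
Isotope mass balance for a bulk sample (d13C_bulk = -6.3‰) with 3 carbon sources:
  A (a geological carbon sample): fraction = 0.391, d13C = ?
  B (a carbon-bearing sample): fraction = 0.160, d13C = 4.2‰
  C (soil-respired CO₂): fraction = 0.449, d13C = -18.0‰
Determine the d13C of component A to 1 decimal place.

Isotope mass balance: δ_bulk = Σ fᵢ·δᵢ.
-6.3 = 0.391×δ_A + 0.160×(4.2) + 0.449×(-18.0)
0.391·δ_A = -6.3 − (-7.410) = 1.110
δ_A = 1.110 / 0.391 = 2.84‰

2.8‰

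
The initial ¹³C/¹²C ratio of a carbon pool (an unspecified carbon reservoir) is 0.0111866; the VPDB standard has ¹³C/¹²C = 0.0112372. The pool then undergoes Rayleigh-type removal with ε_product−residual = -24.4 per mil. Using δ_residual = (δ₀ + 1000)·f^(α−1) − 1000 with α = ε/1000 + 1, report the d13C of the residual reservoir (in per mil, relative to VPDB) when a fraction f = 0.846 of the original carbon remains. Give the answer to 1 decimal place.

δ₀ = (0.0111866/0.0112372 − 1)×1000 = (0.995497 − 1)×1000 = -4.503 per mil
α − 1 = ε/1000 = -0.0244
f^(α−1) = 0.846^(-0.0244) = 1.004089
δ_res = (-4.503 + 1000) × 1.004089 − 1000 = 999.568 − 1000 = -0.43 per mil

-0.4 per mil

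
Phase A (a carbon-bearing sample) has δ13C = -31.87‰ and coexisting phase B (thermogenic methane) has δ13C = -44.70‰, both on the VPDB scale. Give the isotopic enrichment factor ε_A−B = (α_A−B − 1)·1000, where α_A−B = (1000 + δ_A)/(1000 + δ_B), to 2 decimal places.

α_A−B = (1000 + -31.87) / (1000 + -44.70) = 968.13 / 955.30 = 1.013430
ε_A−B = (1.013430 − 1) × 1000 = 13.430‰
(The approximation ε ≈ δ_A − δ_B would give 12.83‰.)

13.43‰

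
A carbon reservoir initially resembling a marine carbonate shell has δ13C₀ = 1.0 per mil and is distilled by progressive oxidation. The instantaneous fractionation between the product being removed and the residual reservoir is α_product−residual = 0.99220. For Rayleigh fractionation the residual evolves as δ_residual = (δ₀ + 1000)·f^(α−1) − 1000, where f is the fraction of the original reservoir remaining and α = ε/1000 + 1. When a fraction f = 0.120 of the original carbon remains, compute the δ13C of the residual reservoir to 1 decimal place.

17.7 per mil

Rayleigh residual: δ_res = (δ₀ + 1000)·f^(α−1) − 1000
α − 1 = -0.00780
f^(α−1) = 0.120^(-0.00780) = 1.016676
δ_res = (1.0 + 1000) × 1.016676 − 1000 = 1017.692 − 1000 = 17.69 per mil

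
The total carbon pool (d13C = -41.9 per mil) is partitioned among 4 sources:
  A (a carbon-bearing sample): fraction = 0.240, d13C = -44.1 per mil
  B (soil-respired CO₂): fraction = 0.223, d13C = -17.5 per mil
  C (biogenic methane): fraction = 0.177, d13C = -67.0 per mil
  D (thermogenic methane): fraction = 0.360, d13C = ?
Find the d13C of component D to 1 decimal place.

Isotope mass balance: δ_bulk = Σ fᵢ·δᵢ.
-41.9 = 0.240×(-44.1) + 0.223×(-17.5) + 0.177×(-67.0) + 0.360×δ_D
0.360·δ_D = -41.9 − (-26.346) = -15.554
δ_D = -15.554 / 0.360 = -43.21 per mil

-43.2 per mil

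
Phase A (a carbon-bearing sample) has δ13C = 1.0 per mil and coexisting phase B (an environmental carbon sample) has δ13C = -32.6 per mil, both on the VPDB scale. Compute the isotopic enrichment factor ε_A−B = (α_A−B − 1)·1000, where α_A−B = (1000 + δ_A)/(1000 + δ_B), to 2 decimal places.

α_A−B = (1000 + 1.0) / (1000 + -32.6) = 1001.0 / 967.4 = 1.034732
ε_A−B = (1.034732 − 1) × 1000 = 34.732 per mil
(The approximation ε ≈ δ_A − δ_B would give 33.6 per mil.)

34.73 per mil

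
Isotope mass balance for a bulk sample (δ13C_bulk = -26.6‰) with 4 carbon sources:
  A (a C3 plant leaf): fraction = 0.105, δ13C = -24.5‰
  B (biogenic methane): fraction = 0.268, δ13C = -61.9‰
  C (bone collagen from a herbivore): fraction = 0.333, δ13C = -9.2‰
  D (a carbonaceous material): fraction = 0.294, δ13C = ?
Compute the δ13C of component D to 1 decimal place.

Isotope mass balance: δ_bulk = Σ fᵢ·δᵢ.
-26.6 = 0.105×(-24.5) + 0.268×(-61.9) + 0.333×(-9.2) + 0.294×δ_D
0.294·δ_D = -26.6 − (-22.225) = -4.375
δ_D = -4.375 / 0.294 = -14.88‰

-14.9‰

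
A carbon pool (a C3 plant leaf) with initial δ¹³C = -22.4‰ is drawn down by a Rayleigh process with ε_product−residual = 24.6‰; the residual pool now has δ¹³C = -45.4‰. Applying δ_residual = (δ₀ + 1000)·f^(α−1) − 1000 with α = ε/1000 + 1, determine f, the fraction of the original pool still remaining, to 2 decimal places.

α − 1 = ε/1000 = 0.0246
(δ_res + 1000)/(δ₀ + 1000) = (-45.4 + 1000)/(-22.4 + 1000) = 954.6/977.6 = 0.976473
f = 0.976473^(1/0.0246) = exp(ln(0.976473)/0.0246) = exp(-0.02381/0.0246)
f = exp(-0.9678) = 0.3799

0.38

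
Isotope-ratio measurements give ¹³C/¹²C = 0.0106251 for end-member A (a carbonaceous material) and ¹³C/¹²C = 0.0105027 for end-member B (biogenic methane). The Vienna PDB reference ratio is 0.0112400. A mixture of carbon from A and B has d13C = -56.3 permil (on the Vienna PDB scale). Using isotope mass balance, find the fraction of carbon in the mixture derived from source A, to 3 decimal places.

0.854

δ_A = (0.0106251/0.0112400 − 1)×1000 = (0.945294 − 1)×1000 = -54.706 permil
δ_B = (0.0105027/0.0112400 − 1)×1000 = (0.934404 − 1)×1000 = -65.596 permil
f_A = (δ_mix − δ_B)/(δ_A − δ_B) = (-56.3 − (-65.596))/(-54.706 − (-65.596))
f_A = 9.296 / 10.890 = 0.8537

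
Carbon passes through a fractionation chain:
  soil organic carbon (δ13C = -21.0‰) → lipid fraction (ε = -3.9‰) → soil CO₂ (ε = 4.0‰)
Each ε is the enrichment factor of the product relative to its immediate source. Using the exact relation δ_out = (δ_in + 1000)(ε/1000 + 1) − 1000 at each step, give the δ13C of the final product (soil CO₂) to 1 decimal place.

-20.9‰

step 1: δ = (-21.00 + 1000)·(-3.9/1000 + 1) − 1000 = -24.82‰
step 2: δ = (-24.82 + 1000)·(4.0/1000 + 1) − 1000 = -20.92‰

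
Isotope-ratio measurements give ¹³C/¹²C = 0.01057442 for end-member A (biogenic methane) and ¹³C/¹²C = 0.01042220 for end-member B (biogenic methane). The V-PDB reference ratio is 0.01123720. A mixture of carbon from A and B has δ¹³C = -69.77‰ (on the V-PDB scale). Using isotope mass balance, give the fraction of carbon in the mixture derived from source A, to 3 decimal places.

δ_A = (0.01057442/0.01123720 − 1)×1000 = (0.941019 − 1)×1000 = -58.981‰
δ_B = (0.01042220/0.01123720 − 1)×1000 = (0.927473 − 1)×1000 = -72.527‰
f_A = (δ_mix − δ_B)/(δ_A − δ_B) = (-69.77 − (-72.527))/(-58.981 − (-72.527))
f_A = 2.757 / 13.546 = 0.2035

0.204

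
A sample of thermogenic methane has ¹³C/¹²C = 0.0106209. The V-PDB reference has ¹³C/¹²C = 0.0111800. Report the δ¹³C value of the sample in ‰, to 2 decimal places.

-50.01‰

δ¹³C = (R_sample / R_standard − 1) × 1000
R_sample / R_standard = 0.0106209 / 0.0111800 = 0.949991
δ¹³C = (0.949991 − 1) × 1000 = -50.009‰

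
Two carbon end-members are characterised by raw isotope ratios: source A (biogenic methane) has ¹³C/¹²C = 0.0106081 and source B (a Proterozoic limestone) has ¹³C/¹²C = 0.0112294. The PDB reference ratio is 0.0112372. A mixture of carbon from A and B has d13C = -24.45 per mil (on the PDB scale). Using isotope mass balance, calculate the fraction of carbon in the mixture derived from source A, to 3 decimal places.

δ_A = (0.0106081/0.0112372 − 1)×1000 = (0.944016 − 1)×1000 = -55.984 per mil
δ_B = (0.0112294/0.0112372 − 1)×1000 = (0.999306 − 1)×1000 = -0.694 per mil
f_A = (δ_mix − δ_B)/(δ_A − δ_B) = (-24.45 − (-0.694))/(-55.984 − (-0.694))
f_A = -23.756 / -55.290 = 0.4297

0.430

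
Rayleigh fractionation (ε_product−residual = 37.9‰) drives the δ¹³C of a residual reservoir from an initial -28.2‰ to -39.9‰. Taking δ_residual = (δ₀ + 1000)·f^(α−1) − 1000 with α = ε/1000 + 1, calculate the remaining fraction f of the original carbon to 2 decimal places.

α − 1 = ε/1000 = 0.0379
(δ_res + 1000)/(δ₀ + 1000) = (-39.9 + 1000)/(-28.2 + 1000) = 960.1/971.8 = 0.987960
f = 0.987960^(1/0.0379) = exp(ln(0.987960)/0.0379) = exp(-0.01211/0.0379)
f = exp(-0.3196) = 0.7264

0.73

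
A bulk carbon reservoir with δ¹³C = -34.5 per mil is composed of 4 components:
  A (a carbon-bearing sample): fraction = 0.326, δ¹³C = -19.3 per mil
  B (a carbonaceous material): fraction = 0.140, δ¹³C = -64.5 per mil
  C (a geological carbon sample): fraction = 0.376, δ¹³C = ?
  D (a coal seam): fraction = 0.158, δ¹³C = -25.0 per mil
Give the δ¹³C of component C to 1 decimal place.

Isotope mass balance: δ_bulk = Σ fᵢ·δᵢ.
-34.5 = 0.326×(-19.3) + 0.140×(-64.5) + 0.376×δ_C + 0.158×(-25.0)
0.376·δ_C = -34.5 − (-19.272) = -15.228
δ_C = -15.228 / 0.376 = -40.50 per mil

-40.5 per mil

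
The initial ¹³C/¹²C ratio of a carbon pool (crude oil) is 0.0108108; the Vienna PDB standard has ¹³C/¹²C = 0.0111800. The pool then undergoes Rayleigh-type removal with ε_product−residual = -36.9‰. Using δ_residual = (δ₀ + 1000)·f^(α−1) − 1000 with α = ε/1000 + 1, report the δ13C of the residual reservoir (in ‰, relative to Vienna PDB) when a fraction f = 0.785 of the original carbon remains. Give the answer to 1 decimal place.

δ₀ = (0.0108108/0.0111800 − 1)×1000 = (0.966977 − 1)×1000 = -33.023‰
α − 1 = ε/1000 = -0.0369
f^(α−1) = 0.785^(-0.0369) = 1.008972
δ_res = (-33.023 + 1000) × 1.008972 − 1000 = 975.653 − 1000 = -24.35‰

-24.3‰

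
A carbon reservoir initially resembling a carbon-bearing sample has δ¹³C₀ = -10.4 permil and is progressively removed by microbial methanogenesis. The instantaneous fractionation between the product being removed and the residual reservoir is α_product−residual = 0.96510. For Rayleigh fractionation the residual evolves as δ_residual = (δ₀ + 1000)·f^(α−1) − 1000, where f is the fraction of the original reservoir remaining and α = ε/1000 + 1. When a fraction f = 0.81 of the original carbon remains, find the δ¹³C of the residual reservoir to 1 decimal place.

Rayleigh residual: δ_res = (δ₀ + 1000)·f^(α−1) − 1000
α − 1 = -0.03490
f^(α−1) = 0.81^(-0.03490) = 1.007381
δ_res = (-10.4 + 1000) × 1.007381 − 1000 = 996.905 − 1000 = -3.10 permil

-3.1 permil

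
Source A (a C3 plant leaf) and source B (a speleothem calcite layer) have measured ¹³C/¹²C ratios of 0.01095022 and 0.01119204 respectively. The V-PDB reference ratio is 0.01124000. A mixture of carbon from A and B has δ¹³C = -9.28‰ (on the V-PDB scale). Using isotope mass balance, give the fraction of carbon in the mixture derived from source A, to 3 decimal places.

0.233

δ_A = (0.01095022/0.01124000 − 1)×1000 = (0.974219 − 1)×1000 = -25.781‰
δ_B = (0.01119204/0.01124000 − 1)×1000 = (0.995733 − 1)×1000 = -4.267‰
f_A = (δ_mix − δ_B)/(δ_A − δ_B) = (-9.28 − (-4.267))/(-25.781 − (-4.267))
f_A = -5.013 / -21.514 = 0.2330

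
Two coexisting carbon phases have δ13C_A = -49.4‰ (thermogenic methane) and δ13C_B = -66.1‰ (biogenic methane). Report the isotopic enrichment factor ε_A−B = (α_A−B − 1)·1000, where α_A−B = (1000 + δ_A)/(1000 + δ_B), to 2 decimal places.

α_A−B = (1000 + -49.4) / (1000 + -66.1) = 950.6 / 933.9 = 1.017882
ε_A−B = (1.017882 − 1) × 1000 = 17.882‰
(The approximation ε ≈ δ_A − δ_B would give 16.7‰.)

17.88‰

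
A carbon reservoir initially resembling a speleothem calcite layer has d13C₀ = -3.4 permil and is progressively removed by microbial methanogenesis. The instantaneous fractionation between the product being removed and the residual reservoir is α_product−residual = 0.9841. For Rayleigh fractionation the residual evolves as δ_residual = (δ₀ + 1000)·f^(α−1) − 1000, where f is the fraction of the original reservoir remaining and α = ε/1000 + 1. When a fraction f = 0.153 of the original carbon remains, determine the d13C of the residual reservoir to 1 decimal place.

Rayleigh residual: δ_res = (δ₀ + 1000)·f^(α−1) − 1000
α − 1 = -0.01590
f^(α−1) = 0.153^(-0.01590) = 1.030299
δ_res = (-3.4 + 1000) × 1.030299 − 1000 = 1026.796 − 1000 = 26.80 permil

26.8 permil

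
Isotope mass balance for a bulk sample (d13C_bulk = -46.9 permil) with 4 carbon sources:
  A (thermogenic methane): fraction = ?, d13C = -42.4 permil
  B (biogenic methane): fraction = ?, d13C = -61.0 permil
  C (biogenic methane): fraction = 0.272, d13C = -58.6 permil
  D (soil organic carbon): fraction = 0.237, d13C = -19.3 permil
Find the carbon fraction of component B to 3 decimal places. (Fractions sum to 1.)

0.299

Let f_B and f_A be the unknown fractions; fractions sum to 1 so f_B + f_A = 0.491.
Mass balance: Σ fᵢ·δᵢ = δ_bulk ⇒ f_B·(-61.0) + f_A·(-42.4) = -46.9 − (-20.513) = -26.387
Substitute f_A = 0.491 − f_B:
f_B·(-61.0 − -42.4) = -26.387 − 0.491×(-42.4) = -5.568
f_B = -5.568 / -18.6 = 0.2994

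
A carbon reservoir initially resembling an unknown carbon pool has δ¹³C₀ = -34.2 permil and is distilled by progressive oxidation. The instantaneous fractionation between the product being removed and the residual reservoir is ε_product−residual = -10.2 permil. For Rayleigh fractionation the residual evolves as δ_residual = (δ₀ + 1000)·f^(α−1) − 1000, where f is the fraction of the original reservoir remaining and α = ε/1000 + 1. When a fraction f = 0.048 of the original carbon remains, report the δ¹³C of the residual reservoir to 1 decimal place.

-3.8 permil

Rayleigh residual: δ_res = (δ₀ + 1000)·f^(α−1) − 1000
α = ε/1000 + 1 = 0.98980, so α − 1 = -0.01020
f^(α−1) = 0.048^(-0.01020) = 1.031458
δ_res = (-34.2 + 1000) × 1.031458 − 1000 = 996.182 − 1000 = -3.82 permil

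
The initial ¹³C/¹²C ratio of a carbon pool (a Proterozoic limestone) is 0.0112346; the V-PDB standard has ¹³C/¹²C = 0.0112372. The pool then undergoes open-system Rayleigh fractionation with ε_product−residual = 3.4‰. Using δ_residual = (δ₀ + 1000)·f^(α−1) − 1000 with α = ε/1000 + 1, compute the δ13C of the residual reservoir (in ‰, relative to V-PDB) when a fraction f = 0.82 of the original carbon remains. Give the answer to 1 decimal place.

δ₀ = (0.0112346/0.0112372 − 1)×1000 = (0.999769 − 1)×1000 = -0.231‰
α − 1 = ε/1000 = 0.0034
f^(α−1) = 0.82^(0.0034) = 0.999325
δ_res = (-0.231 + 1000) × 0.999325 − 1000 = 999.094 − 1000 = -0.91‰

-0.9‰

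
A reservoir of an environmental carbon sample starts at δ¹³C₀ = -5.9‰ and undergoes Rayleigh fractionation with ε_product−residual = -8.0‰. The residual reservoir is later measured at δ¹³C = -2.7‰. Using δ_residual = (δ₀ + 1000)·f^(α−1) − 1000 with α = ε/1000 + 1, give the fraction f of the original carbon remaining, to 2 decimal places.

0.67

α − 1 = ε/1000 = -0.0080
(δ_res + 1000)/(δ₀ + 1000) = (-2.7 + 1000)/(-5.9 + 1000) = 997.3/994.1 = 1.003219
f = 1.003219^(1/-0.0080) = exp(ln(1.003219)/-0.0080) = exp(0.00321/-0.0080)
f = exp(-0.4017) = 0.6692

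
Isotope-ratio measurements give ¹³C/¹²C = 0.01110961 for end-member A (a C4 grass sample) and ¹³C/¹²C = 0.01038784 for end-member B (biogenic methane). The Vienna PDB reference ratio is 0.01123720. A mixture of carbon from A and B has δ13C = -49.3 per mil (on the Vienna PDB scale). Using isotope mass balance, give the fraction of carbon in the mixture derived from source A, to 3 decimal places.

δ_A = (0.01110961/0.01123720 − 1)×1000 = (0.988646 − 1)×1000 = -11.354 per mil
δ_B = (0.01038784/0.01123720 − 1)×1000 = (0.924415 − 1)×1000 = -75.585 per mil
f_A = (δ_mix − δ_B)/(δ_A − δ_B) = (-49.3 − (-75.585))/(-11.354 − (-75.585))
f_A = 26.285 / 64.230 = 0.4092

0.409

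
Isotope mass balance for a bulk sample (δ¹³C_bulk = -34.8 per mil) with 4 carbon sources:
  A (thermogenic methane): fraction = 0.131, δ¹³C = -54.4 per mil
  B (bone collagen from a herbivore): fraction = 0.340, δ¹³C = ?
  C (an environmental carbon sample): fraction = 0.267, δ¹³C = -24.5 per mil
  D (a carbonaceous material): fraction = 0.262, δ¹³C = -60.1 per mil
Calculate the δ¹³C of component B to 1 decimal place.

-15.8 per mil

Isotope mass balance: δ_bulk = Σ fᵢ·δᵢ.
-34.8 = 0.131×(-54.4) + 0.340×δ_B + 0.267×(-24.5) + 0.262×(-60.1)
0.340·δ_B = -34.8 − (-29.414) = -5.386
δ_B = -5.386 / 0.340 = -15.84 per mil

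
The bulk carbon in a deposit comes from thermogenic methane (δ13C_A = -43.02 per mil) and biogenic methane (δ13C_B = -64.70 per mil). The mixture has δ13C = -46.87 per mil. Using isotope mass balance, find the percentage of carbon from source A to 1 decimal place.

δ_mix = f_A·δ_A + (1 − f_A)·δ_B  ⇒  f_A = (δ_mix − δ_B)/(δ_A − δ_B)
f_A = (-46.87 − (-64.70)) / (-43.02 − (-64.70))
f_A = 17.83 / 21.68 = 0.8224

82.2%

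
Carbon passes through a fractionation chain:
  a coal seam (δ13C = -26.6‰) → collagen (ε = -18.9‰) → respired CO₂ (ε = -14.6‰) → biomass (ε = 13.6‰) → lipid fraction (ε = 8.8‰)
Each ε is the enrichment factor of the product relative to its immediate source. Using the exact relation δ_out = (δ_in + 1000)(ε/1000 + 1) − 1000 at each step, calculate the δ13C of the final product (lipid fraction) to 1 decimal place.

step 1: δ = (-26.60 + 1000)·(-18.9/1000 + 1) − 1000 = -45.00‰
step 2: δ = (-45.00 + 1000)·(-14.6/1000 + 1) − 1000 = -58.94‰
step 3: δ = (-58.94 + 1000)·(13.6/1000 + 1) − 1000 = -46.14‰
step 4: δ = (-46.14 + 1000)·(8.8/1000 + 1) − 1000 = -37.75‰

-37.7‰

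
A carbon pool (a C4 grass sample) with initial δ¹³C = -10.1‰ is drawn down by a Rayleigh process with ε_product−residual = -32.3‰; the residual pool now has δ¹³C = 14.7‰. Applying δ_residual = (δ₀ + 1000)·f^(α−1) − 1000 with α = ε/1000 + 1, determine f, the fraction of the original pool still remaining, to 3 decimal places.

α − 1 = ε/1000 = -0.0323
(δ_res + 1000)/(δ₀ + 1000) = (14.7 + 1000)/(-10.1 + 1000) = 1014.7/989.9 = 1.025053
f = 1.025053^(1/-0.0323) = exp(ln(1.025053)/-0.0323) = exp(0.02474/-0.0323)
f = exp(-0.7661) = 0.4648

0.465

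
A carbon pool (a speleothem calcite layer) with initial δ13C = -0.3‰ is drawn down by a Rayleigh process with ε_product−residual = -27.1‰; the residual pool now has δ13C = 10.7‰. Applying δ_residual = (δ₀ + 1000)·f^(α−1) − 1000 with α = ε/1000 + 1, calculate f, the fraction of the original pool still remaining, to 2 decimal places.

α − 1 = ε/1000 = -0.0271
(δ_res + 1000)/(δ₀ + 1000) = (10.7 + 1000)/(-0.3 + 1000) = 1010.7/999.7 = 1.011003
f = 1.011003^(1/-0.0271) = exp(ln(1.011003)/-0.0271) = exp(0.01094/-0.0271)
f = exp(-0.4038) = 0.6678

0.67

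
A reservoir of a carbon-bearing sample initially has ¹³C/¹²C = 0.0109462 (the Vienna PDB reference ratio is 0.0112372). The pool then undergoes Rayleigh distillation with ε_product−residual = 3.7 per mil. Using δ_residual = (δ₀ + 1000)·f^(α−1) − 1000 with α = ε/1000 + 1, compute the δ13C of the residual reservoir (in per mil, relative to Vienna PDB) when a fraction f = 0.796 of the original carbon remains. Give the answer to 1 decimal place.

-26.7 per mil

δ₀ = (0.0109462/0.0112372 − 1)×1000 = (0.974104 − 1)×1000 = -25.896 per mil
α − 1 = ε/1000 = 0.0037
f^(α−1) = 0.796^(0.0037) = 0.999156
δ_res = (-25.896 + 1000) × 0.999156 − 1000 = 973.282 − 1000 = -26.72 per mil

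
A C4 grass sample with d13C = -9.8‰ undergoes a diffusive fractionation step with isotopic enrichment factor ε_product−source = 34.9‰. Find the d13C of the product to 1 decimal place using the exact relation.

To first order, δ_product ≈ δ_source + ε = 25.1‰.
Exactly, δ_product = (δ_source + 1000)·(ε/1000 + 1) − 1000.
δ_product = (-9.8 + 1000) × (34.9/1000 + 1) − 1000
δ_product = 24.76‰

24.8‰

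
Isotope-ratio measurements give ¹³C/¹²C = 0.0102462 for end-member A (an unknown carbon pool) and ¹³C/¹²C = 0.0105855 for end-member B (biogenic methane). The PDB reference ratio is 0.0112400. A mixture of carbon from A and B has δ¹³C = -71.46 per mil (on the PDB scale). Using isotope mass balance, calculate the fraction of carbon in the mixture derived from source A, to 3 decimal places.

0.438

δ_A = (0.0102462/0.0112400 − 1)×1000 = (0.911584 − 1)×1000 = -88.416 per mil
δ_B = (0.0105855/0.0112400 − 1)×1000 = (0.941770 − 1)×1000 = -58.230 per mil
f_A = (δ_mix − δ_B)/(δ_A − δ_B) = (-71.46 − (-58.230))/(-88.416 − (-58.230))
f_A = -13.230 / -30.187 = 0.4383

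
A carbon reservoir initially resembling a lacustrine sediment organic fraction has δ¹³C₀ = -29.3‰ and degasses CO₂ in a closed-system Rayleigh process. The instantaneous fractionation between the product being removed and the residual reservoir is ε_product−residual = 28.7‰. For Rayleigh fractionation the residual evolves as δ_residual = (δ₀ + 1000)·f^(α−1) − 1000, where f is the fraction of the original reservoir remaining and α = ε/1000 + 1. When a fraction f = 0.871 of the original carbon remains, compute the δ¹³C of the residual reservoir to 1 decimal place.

Rayleigh residual: δ_res = (δ₀ + 1000)·f^(α−1) − 1000
α = ε/1000 + 1 = 1.02870, so α − 1 = 0.02870
f^(α−1) = 0.871^(0.02870) = 0.996044
δ_res = (-29.3 + 1000) × 0.996044 − 1000 = 966.860 − 1000 = -33.14‰

-33.1‰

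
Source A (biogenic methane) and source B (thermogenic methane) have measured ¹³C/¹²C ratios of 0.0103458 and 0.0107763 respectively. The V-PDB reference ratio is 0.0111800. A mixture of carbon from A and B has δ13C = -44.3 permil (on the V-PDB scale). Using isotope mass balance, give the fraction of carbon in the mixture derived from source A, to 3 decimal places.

0.213

δ_A = (0.0103458/0.0111800 − 1)×1000 = (0.925385 − 1)×1000 = -74.615 permil
δ_B = (0.0107763/0.0111800 − 1)×1000 = (0.963891 − 1)×1000 = -36.109 permil
f_A = (δ_mix − δ_B)/(δ_A − δ_B) = (-44.3 − (-36.109))/(-74.615 − (-36.109))
f_A = -8.191 / -38.506 = 0.2127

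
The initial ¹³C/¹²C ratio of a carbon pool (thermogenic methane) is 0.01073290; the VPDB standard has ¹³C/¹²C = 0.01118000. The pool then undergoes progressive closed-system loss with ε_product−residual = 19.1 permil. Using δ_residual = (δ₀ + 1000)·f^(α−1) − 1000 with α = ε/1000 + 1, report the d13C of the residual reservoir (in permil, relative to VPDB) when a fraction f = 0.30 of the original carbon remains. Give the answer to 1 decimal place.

-61.8 permil

δ₀ = (0.01073290/0.01118000 − 1)×1000 = (0.960009 − 1)×1000 = -39.991 permil
α − 1 = ε/1000 = 0.0191
f^(α−1) = 0.30^(0.0191) = 0.977267
δ_res = (-39.991 + 1000) × 0.977267 − 1000 = 938.185 − 1000 = -61.82 permil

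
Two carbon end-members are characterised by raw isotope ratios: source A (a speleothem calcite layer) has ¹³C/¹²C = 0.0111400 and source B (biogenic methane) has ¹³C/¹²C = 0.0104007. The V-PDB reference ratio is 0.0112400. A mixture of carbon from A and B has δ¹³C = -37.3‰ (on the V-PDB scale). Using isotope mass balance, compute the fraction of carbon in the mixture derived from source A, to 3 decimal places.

δ_A = (0.0111400/0.0112400 − 1)×1000 = (0.991103 − 1)×1000 = -8.897‰
δ_B = (0.0104007/0.0112400 − 1)×1000 = (0.925329 − 1)×1000 = -74.671‰
f_A = (δ_mix − δ_B)/(δ_A − δ_B) = (-37.3 − (-74.671))/(-8.897 − (-74.671))
f_A = 37.371 / 65.774 = 0.5682

0.568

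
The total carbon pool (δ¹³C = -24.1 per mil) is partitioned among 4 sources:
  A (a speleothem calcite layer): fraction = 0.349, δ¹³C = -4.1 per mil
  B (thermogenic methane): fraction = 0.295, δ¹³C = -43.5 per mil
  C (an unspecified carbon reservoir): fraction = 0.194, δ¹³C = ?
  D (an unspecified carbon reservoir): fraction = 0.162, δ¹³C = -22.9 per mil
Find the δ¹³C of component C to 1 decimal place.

-31.6 per mil

Isotope mass balance: δ_bulk = Σ fᵢ·δᵢ.
-24.1 = 0.349×(-4.1) + 0.295×(-43.5) + 0.194×δ_C + 0.162×(-22.9)
0.194·δ_C = -24.1 − (-17.973) = -6.127
δ_C = -6.127 / 0.194 = -31.58 per mil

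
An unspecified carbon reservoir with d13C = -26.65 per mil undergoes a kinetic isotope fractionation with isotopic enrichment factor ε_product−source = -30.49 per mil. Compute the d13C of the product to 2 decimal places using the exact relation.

-56.33 per mil

To first order, δ_product ≈ δ_source + ε = -57.14 per mil.
Exactly, δ_product = (δ_source + 1000)·(ε/1000 + 1) − 1000.
δ_product = (-26.65 + 1000) × (-30.49/1000 + 1) − 1000
δ_product = -56.327 per mil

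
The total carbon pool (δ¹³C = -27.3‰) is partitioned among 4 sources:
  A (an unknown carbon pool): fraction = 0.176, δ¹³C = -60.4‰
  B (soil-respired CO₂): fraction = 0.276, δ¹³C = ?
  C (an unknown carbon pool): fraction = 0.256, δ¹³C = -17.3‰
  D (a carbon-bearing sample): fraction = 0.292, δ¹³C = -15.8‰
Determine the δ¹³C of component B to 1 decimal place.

Isotope mass balance: δ_bulk = Σ fᵢ·δᵢ.
-27.3 = 0.176×(-60.4) + 0.276×δ_B + 0.256×(-17.3) + 0.292×(-15.8)
0.276·δ_B = -27.3 − (-19.673) = -7.627
δ_B = -7.627 / 0.276 = -27.63‰

-27.6‰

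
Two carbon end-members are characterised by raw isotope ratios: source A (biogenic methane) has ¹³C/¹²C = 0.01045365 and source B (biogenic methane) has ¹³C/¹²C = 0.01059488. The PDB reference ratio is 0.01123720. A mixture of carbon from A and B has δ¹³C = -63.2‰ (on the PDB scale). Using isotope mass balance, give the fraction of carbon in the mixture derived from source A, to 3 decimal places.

δ_A = (0.01045365/0.01123720 − 1)×1000 = (0.930272 − 1)×1000 = -69.728‰
δ_B = (0.01059488/0.01123720 − 1)×1000 = (0.942840 − 1)×1000 = -57.160‰
f_A = (δ_mix − δ_B)/(δ_A − δ_B) = (-63.2 − (-57.160))/(-69.728 − (-57.160))
f_A = -6.040 / -12.568 = 0.4806

0.481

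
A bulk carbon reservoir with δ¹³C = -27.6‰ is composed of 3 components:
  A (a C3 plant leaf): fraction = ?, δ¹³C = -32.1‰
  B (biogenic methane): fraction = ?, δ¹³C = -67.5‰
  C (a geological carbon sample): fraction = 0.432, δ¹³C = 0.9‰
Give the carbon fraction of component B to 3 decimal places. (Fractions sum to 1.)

0.276

Let f_B and f_A be the unknown fractions; fractions sum to 1 so f_B + f_A = 0.568.
Mass balance: Σ fᵢ·δᵢ = δ_bulk ⇒ f_B·(-67.5) + f_A·(-32.1) = -27.6 − (0.389) = -27.989
Substitute f_A = 0.568 − f_B:
f_B·(-67.5 − -32.1) = -27.989 − 0.568×(-32.1) = -9.756
f_B = -9.756 / -35.4 = 0.2756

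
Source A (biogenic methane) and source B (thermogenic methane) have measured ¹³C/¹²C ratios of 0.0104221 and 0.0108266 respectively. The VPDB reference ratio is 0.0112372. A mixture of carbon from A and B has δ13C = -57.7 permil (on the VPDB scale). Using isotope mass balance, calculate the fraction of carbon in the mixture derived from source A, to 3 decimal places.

δ_A = (0.0104221/0.0112372 − 1)×1000 = (0.927464 − 1)×1000 = -72.536 permil
δ_B = (0.0108266/0.0112372 − 1)×1000 = (0.963461 − 1)×1000 = -36.539 permil
f_A = (δ_mix − δ_B)/(δ_A − δ_B) = (-57.7 − (-36.539))/(-72.536 − (-36.539))
f_A = -21.161 / -35.997 = 0.5879

0.588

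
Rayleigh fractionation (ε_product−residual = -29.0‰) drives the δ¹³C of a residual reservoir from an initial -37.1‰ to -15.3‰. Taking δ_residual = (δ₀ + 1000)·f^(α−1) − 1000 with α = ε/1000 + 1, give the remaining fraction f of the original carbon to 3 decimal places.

0.462

α − 1 = ε/1000 = -0.0290
(δ_res + 1000)/(δ₀ + 1000) = (-15.3 + 1000)/(-37.1 + 1000) = 984.7/962.9 = 1.022640
f = 1.022640^(1/-0.0290) = exp(ln(1.022640)/-0.0290) = exp(0.02239/-0.0290)
f = exp(-0.7720) = 0.4621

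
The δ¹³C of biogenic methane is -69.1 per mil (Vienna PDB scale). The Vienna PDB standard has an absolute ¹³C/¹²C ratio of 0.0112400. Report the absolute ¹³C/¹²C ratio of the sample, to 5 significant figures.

0.010463

R_sample = R_standard × (δ¹³C/1000 + 1)
R_sample = 0.0112400 × (-69.1/1000 + 1) = 0.0112400 × 0.930900
R_sample = 0.0104633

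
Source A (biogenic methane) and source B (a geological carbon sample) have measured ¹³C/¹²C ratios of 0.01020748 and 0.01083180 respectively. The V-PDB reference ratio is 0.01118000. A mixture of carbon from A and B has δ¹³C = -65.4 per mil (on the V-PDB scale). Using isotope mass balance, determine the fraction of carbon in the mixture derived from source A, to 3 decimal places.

δ_A = (0.01020748/0.01118000 − 1)×1000 = (0.913013 − 1)×1000 = -86.987 per mil
δ_B = (0.01083180/0.01118000 − 1)×1000 = (0.968855 − 1)×1000 = -31.145 per mil
f_A = (δ_mix − δ_B)/(δ_A − δ_B) = (-65.4 − (-31.145))/(-86.987 − (-31.145))
f_A = -34.255 / -55.843 = 0.6134

0.613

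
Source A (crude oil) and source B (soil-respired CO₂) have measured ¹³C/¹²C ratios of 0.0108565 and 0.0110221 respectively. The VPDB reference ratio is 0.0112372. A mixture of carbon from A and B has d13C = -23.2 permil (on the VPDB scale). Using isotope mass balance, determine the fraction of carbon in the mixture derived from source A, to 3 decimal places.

δ_A = (0.0108565/0.0112372 − 1)×1000 = (0.966121 − 1)×1000 = -33.879 permil
δ_B = (0.0110221/0.0112372 − 1)×1000 = (0.980858 − 1)×1000 = -19.142 permil
f_A = (δ_mix − δ_B)/(δ_A − δ_B) = (-23.2 − (-19.142))/(-33.879 − (-19.142))
f_A = -4.058 / -14.737 = 0.2754

0.275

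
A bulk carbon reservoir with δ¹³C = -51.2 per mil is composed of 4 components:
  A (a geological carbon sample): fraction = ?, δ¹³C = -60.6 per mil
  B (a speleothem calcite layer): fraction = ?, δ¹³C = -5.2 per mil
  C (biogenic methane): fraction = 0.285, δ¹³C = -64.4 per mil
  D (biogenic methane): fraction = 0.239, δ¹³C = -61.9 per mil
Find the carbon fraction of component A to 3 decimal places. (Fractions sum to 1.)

0.281

Let f_A and f_B be the unknown fractions; fractions sum to 1 so f_A + f_B = 0.476.
Mass balance: Σ fᵢ·δᵢ = δ_bulk ⇒ f_A·(-60.6) + f_B·(-5.2) = -51.2 − (-33.148) = -18.052
Substitute f_B = 0.476 − f_A:
f_A·(-60.6 − -5.2) = -18.052 − 0.476×(-5.2) = -15.577
f_A = -15.577 / -55.4 = 0.2812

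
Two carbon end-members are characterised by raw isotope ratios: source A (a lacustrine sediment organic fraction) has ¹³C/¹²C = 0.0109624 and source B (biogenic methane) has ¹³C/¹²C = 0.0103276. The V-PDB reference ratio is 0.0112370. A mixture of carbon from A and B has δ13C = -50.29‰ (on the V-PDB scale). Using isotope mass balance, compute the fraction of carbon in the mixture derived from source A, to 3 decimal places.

δ_A = (0.0109624/0.0112370 − 1)×1000 = (0.975563 − 1)×1000 = -24.437‰
δ_B = (0.0103276/0.0112370 − 1)×1000 = (0.919071 − 1)×1000 = -80.929‰
f_A = (δ_mix − δ_B)/(δ_A − δ_B) = (-50.29 − (-80.929))/(-24.437 − (-80.929))
f_A = 30.639 / 56.492 = 0.5424

0.542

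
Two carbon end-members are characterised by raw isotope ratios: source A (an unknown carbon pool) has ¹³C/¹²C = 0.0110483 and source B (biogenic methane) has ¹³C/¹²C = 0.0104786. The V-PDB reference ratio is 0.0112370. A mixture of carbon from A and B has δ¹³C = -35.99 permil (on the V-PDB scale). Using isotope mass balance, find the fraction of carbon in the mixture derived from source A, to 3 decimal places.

δ_A = (0.0110483/0.0112370 − 1)×1000 = (0.983207 − 1)×1000 = -16.793 permil
δ_B = (0.0104786/0.0112370 − 1)×1000 = (0.932509 − 1)×1000 = -67.491 permil
f_A = (δ_mix − δ_B)/(δ_A − δ_B) = (-35.99 − (-67.491))/(-16.793 − (-67.491))
f_A = 31.501 / 50.699 = 0.6213

0.621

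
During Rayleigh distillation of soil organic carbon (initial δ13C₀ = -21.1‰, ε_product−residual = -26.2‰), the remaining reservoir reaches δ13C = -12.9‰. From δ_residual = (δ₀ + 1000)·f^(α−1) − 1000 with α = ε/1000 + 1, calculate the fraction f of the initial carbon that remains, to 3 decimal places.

α − 1 = ε/1000 = -0.0262
(δ_res + 1000)/(δ₀ + 1000) = (-12.9 + 1000)/(-21.1 + 1000) = 987.1/978.9 = 1.008377
f = 1.008377^(1/-0.0262) = exp(ln(1.008377)/-0.0262) = exp(0.00834/-0.0262)
f = exp(-0.3184) = 0.7273

0.727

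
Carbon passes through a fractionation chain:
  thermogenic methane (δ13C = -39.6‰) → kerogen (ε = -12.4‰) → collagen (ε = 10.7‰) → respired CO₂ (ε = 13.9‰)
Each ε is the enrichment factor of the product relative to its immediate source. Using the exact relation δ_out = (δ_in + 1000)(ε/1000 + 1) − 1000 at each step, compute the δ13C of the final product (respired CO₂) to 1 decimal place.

step 1: δ = (-39.60 + 1000)·(-12.4/1000 + 1) − 1000 = -51.51‰
step 2: δ = (-51.51 + 1000)·(10.7/1000 + 1) − 1000 = -41.36‰
step 3: δ = (-41.36 + 1000)·(13.9/1000 + 1) − 1000 = -28.04‰

-28.0‰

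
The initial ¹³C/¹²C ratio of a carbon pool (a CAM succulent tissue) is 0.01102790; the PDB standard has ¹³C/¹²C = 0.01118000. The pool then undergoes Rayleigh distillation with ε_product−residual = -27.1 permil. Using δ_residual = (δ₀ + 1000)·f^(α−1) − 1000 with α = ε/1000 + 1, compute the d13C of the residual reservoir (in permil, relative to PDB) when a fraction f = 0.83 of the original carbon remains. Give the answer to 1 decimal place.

δ₀ = (0.01102790/0.01118000 − 1)×1000 = (0.986395 − 1)×1000 = -13.605 permil
α − 1 = ε/1000 = -0.0271
f^(α−1) = 0.83^(-0.0271) = 1.005062
δ_res = (-13.605 + 1000) × 1.005062 − 1000 = 991.389 − 1000 = -8.61 permil

-8.6 permil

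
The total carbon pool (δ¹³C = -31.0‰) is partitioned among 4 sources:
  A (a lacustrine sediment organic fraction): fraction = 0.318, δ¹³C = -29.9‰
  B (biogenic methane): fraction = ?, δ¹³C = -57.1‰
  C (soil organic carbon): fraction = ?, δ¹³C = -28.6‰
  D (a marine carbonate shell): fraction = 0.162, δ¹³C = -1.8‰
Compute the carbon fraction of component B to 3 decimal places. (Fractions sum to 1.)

Let f_B and f_C be the unknown fractions; fractions sum to 1 so f_B + f_C = 0.520.
Mass balance: Σ fᵢ·δᵢ = δ_bulk ⇒ f_B·(-57.1) + f_C·(-28.6) = -31.0 − (-9.800) = -21.200
Substitute f_C = 0.520 − f_B:
f_B·(-57.1 − -28.6) = -21.200 − 0.520×(-28.6) = -6.328
f_B = -6.328 / -28.5 = 0.2220

0.222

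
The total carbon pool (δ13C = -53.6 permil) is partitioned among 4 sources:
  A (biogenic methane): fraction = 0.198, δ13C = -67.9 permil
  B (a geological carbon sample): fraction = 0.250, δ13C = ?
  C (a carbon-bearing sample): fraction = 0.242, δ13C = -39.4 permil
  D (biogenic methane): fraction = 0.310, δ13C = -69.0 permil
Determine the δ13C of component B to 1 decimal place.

Isotope mass balance: δ_bulk = Σ fᵢ·δᵢ.
-53.6 = 0.198×(-67.9) + 0.250×δ_B + 0.242×(-39.4) + 0.310×(-69.0)
0.250·δ_B = -53.6 − (-44.369) = -9.231
δ_B = -9.231 / 0.250 = -36.92 permil

-36.9 permil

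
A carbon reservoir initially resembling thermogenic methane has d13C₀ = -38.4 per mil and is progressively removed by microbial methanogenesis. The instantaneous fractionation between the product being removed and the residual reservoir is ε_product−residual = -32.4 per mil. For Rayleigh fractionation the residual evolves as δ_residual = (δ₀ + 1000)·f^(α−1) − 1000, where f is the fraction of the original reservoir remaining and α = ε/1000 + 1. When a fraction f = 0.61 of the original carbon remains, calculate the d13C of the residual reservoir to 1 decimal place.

-22.9 per mil

Rayleigh residual: δ_res = (δ₀ + 1000)·f^(α−1) − 1000
α = ε/1000 + 1 = 0.96760, so α − 1 = -0.03240
f^(α−1) = 0.61^(-0.03240) = 1.016144
δ_res = (-38.4 + 1000) × 1.016144 − 1000 = 977.124 − 1000 = -22.88 per mil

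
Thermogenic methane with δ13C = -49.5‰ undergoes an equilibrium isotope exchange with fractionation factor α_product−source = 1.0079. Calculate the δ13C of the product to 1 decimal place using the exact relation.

δ_product = (δ_source + 1000)·α − 1000
δ_product = (-49.5 + 1000) × 1.0079 − 1000
δ_product = 958.009 − 1000 = -41.99‰

-42.0‰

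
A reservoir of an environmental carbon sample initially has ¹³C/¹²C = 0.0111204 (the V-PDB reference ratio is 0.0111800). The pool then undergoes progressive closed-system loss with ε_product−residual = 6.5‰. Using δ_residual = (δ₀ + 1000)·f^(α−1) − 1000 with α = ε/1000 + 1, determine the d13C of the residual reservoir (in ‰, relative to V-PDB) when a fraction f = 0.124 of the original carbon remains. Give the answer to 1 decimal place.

-18.7‰

δ₀ = (0.0111204/0.0111800 − 1)×1000 = (0.994669 − 1)×1000 = -5.331‰
α − 1 = ε/1000 = 0.0065
f^(α−1) = 0.124^(0.0065) = 0.986523
δ_res = (-5.331 + 1000) × 0.986523 − 1000 = 981.264 − 1000 = -18.74‰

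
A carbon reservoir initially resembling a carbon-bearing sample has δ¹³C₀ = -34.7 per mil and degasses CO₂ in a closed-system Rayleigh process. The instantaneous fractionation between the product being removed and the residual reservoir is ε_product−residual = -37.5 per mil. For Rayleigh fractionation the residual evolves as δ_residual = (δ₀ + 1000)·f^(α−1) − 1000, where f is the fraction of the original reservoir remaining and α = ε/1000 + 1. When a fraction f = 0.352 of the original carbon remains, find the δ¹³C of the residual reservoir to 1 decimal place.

Rayleigh residual: δ_res = (δ₀ + 1000)·f^(α−1) − 1000
α = ε/1000 + 1 = 0.96250, so α − 1 = -0.03750
f^(α−1) = 0.352^(-0.03750) = 1.039931
δ_res = (-34.7 + 1000) × 1.039931 − 1000 = 1003.846 − 1000 = 3.85 per mil

3.8 per mil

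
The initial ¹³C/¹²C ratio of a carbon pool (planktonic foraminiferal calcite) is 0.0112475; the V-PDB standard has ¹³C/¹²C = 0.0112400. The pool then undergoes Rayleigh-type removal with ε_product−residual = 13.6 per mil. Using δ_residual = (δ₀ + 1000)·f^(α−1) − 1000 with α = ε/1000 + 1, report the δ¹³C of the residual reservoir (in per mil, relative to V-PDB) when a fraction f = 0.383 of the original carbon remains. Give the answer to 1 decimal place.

-12.3 per mil

δ₀ = (0.0112475/0.0112400 − 1)×1000 = (1.000667 − 1)×1000 = 0.667 per mil
α − 1 = ε/1000 = 0.0136
f^(α−1) = 0.383^(0.0136) = 0.987033
δ_res = (0.667 + 1000) × 0.987033 − 1000 = 987.691 − 1000 = -12.31 per mil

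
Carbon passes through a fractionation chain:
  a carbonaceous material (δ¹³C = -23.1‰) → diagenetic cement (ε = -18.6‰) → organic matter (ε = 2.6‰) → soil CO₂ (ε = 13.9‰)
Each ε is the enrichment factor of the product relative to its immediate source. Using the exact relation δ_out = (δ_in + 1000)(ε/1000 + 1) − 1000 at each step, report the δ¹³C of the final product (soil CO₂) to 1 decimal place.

-25.4‰

step 1: δ = (-23.10 + 1000)·(-18.6/1000 + 1) − 1000 = -41.27‰
step 2: δ = (-41.27 + 1000)·(2.6/1000 + 1) − 1000 = -38.78‰
step 3: δ = (-38.78 + 1000)·(13.9/1000 + 1) − 1000 = -25.42‰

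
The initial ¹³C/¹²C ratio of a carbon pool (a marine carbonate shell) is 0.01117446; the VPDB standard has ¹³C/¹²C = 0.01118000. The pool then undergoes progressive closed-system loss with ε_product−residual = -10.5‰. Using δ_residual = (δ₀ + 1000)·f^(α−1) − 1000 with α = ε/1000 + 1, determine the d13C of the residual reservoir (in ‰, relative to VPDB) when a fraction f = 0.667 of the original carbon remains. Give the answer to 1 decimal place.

3.8‰

δ₀ = (0.01117446/0.01118000 − 1)×1000 = (0.999504 − 1)×1000 = -0.496‰
α − 1 = ε/1000 = -0.0105
f^(α−1) = 0.667^(-0.0105) = 1.004261
δ_res = (-0.496 + 1000) × 1.004261 − 1000 = 1003.764 − 1000 = 3.76‰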